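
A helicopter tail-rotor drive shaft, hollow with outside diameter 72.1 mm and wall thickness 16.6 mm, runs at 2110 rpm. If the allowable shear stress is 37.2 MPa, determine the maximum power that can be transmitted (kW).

J = π(d_o⁴ − d_i⁴)/32 = π(0.0721⁴ − 0.0389⁴)/32 = 2.428×10^-6 m⁴.
T_max = τ_allow·J/r = 3.72×10^7 × 2.428×10^-6 / 0.0360 = 2506 N·m.
ω = 2π·2110/60 = 221.0 rad/s, so P_max = T_max·ω = 5.537×10^5 W.

554 kW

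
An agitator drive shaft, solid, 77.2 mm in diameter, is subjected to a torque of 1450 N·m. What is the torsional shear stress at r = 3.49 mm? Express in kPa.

1450 kPa

J = πd⁴/32 = π(0.0772)⁴/32 = 3.487×10^-6 m⁴.
Shear stress varies linearly with radius: τ = T·r/J = 1450 × 0.00349 / 3.487×10^-6 = 1.451×10^6 Pa.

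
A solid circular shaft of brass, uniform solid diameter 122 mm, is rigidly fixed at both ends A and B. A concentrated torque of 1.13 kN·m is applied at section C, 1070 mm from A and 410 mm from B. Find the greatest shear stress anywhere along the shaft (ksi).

0.332 ksi

With uniform GJ and both ends fixed, compatibility θ_AC = θ_CB gives T_A·a = T_B·b, together with T_A + T_B = T₀.
T_A = T₀·b/(a+b) = 1130·410/1480 = 313.0 N·m; T_B = 817.0 N·m.
τ in each portion: τ_AC = 8.78×10^5 Pa, τ_CB = 2.29×10^6 Pa; maximum is in CB.
τ_max = T_CB·r/J = 817.0·0.0610/2.17×10^-5 = 2.291×10^6 Pa.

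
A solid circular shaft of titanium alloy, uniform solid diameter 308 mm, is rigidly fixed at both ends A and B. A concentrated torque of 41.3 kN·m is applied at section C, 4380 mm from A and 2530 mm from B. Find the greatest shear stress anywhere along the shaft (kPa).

With uniform GJ and both ends fixed, compatibility θ_AC = θ_CB gives T_A·a = T_B·b, together with T_A + T_B = T₀.
T_A = T₀·b/(a+b) = 41300·2530/6910 = 15120 N·m; T_B = 26180 N·m.
τ in each portion: τ_AC = 2.64×10^6 Pa, τ_CB = 4.56×10^6 Pa; maximum is in CB.
τ_max = T_CB·r/J = 26180·0.154/8.83×10^-4 = 4.563×10^6 Pa.

4560 kPa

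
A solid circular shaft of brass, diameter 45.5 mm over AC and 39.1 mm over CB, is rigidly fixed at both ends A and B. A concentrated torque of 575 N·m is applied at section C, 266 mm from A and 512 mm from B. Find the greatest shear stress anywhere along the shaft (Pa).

2.42e7 Pa

Compatibility: T_A·a/J_AC = T_B·b/J_CB with T_A + T_B = T₀.
J_AC = 4.21×10^-7 m⁴, J_CB = 2.29×10^-7 m⁴, so T_A = T₀·(J_AC/a)/((J_AC/a)+(J_CB/b)) = 448.1 N·m, T_B = 126.9 N·m.
τ in each portion: τ_AC = 2.42×10^7 Pa, τ_CB = 1.08×10^7 Pa; maximum is in AC.
τ_max = T_AC·r/J = 448.1·0.0227/4.21×10^-7 = 2.423×10^7 Pa.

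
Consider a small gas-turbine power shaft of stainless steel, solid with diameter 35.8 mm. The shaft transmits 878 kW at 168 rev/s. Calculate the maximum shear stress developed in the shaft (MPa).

92.3 MPa

ω = 2π·168 = 1056 rad/s, so T = P/ω = 878×10³ / 1056 = 831.8 N·m.
J = πd⁴/32 = π(0.0358)⁴/32 = 1.613×10^-7 m⁴.
τ_max = T·r/J = 831.8 × 0.0179 / 1.613×10^-7 = 9.233×10^7 Pa.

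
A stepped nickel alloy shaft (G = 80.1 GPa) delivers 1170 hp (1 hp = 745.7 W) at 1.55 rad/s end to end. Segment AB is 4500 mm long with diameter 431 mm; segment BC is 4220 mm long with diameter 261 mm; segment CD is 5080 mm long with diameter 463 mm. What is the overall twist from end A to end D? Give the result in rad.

ω = 1.55 rad/s, so T = P/ω = 1170×745.7 / 1.550 = 562900 N·m.
J_AB = π(0.431)⁴/32 = 3.39×10^-3 m⁴; J_BC = π(0.261)⁴/32 = 4.56×10^-4 m⁴; J_CD = π(0.463)⁴/32 = 4.51×10^-3 m⁴.
θ = (T/G)·Σ L_i/J_i = (562900/80.1×10⁹)·(4.50/3.39×10^-3 + 4.22/4.56×10^-4 + 5.08/4.51×10^-3) = 0.08234 rad.

0.0823 rad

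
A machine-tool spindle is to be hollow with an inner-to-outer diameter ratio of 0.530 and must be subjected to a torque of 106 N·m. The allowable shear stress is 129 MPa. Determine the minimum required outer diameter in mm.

For a hollow shaft with d_i/d_o = 0.530: τ_max = 16T/(π d_o³ (1−k⁴)), so d_o = [16T/(π τ_allow (1−k⁴))]^(1/3) = [16·106.0/(π·1.29×10^8·0.9211)]^(1/3) = 0.01656 m.

16.6 mm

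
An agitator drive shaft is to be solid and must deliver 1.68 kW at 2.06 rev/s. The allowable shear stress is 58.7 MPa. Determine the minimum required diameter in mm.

22.4 mm

ω = 2π·2.06 = 12.94 rad/s, so T = P/ω = 1.68×10³ / 12.94 = 129.8 N·m.
For a solid shaft τ_max = 16T/(πd³), so d = (16T/(π τ_allow))^(1/3) = (16·129.8/(π·5.87×10^7))^(1/3) = 0.02241 m.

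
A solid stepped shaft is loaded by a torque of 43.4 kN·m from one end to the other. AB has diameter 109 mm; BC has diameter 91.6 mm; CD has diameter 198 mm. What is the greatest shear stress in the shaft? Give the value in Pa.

2.88e8 Pa

Under the same torque, τ_max = 16T/(πd³) is largest where d is smallest — segment BC (d = 91.6 mm).
τ_max = 16·43400/(π·(0.0916)³) = 2.876×10^8 Pa.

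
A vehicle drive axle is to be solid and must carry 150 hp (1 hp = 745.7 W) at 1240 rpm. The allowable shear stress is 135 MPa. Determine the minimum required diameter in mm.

31.9 mm

ω = 2π·1240/60 = 129.9 rad/s, so T = P/ω = 150×745.7 / 129.9 = 861.4 N·m.
For a solid shaft τ_max = 16T/(πd³), so d = (16T/(π τ_allow))^(1/3) = (16·861.4/(π·1.35×10^8))^(1/3) = 0.03191 m.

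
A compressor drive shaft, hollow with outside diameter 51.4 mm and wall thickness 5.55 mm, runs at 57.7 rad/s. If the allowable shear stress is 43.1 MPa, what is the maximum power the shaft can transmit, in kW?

J = π(d_o⁴ − d_i⁴)/32 = π(0.0514⁴ − 0.0403⁴)/32 = 4.263×10^-7 m⁴.
T_max = τ_allow·J/r = 4.31×10^7 × 4.263×10^-7 / 0.0257 = 714.9 N·m.
ω = 57.7 rad/s, so P_max = T_max·ω = 4.125×10^4 W.

41.3 kW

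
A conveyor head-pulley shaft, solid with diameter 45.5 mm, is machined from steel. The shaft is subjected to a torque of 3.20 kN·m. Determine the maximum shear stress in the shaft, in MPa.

173 MPa

J = πd⁴/32 = π(0.0455)⁴/32 = 4.208×10^-7 m⁴.
τ_max = T·r/J = 3200 × 0.0227 / 4.208×10^-7 = 1.730×10^8 Pa.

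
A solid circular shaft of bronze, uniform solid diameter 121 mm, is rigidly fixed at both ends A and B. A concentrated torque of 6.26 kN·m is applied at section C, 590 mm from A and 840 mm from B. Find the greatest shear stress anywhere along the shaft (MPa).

With uniform GJ and both ends fixed, compatibility θ_AC = θ_CB gives T_A·a = T_B·b, together with T_A + T_B = T₀.
T_A = T₀·b/(a+b) = 6260·840/1430 = 3677 N·m; T_B = 2583 N·m.
τ in each portion: τ_AC = 1.06×10^7 Pa, τ_CB = 7.43×10^6 Pa; maximum is in AC.
τ_max = T_AC·r/J = 3677·0.0605/2.10×10^-5 = 1.057×10^7 Pa.

10.6 MPa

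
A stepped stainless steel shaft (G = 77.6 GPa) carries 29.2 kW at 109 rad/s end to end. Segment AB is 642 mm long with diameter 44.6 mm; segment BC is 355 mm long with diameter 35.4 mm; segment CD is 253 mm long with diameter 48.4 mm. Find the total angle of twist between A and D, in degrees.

ω = 109 rad/s, so T = P/ω = 29.2×10³ / 109.0 = 267.9 N·m.
J_AB = π(0.0446)⁴/32 = 3.88×10^-7 m⁴; J_BC = π(0.0354)⁴/32 = 1.54×10^-7 m⁴; J_CD = π(0.0484)⁴/32 = 5.39×10^-7 m⁴.
θ = (T/G)·Σ L_i/J_i = (267.9/77.6×10⁹)·(0.642/3.88×10^-7 + 0.355/1.54×10^-7 + 0.253/5.39×10^-7) = 0.01528 rad.

0.875°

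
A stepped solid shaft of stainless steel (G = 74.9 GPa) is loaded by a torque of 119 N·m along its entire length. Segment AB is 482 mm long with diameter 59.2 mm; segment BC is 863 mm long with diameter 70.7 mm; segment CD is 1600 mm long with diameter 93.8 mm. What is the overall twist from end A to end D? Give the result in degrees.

J_AB = π(0.0592)⁴/32 = 1.21×10^-6 m⁴; J_BC = π(0.0707)⁴/32 = 2.45×10^-6 m⁴; J_CD = π(0.0938)⁴/32 = 7.60×10^-6 m⁴.
θ = (T/G)·Σ L_i/J_i = (119.0/74.9×10⁹)·(0.482/1.21×10^-6 + 0.863/2.45×10^-6 + 1.60/7.60×10^-6) = 1.529×10^-3 rad.

0.0876°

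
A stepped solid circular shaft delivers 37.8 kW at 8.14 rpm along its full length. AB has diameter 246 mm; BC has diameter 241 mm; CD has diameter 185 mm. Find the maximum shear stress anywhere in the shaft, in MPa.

ω = 2π·8.14/60 = 0.8524 rad/s, so T = P/ω = 37.8×10³ / 0.8524 = 44340 N·m.
Under the same torque, τ_max = 16T/(πd³) is largest where d is smallest — segment CD (d = 185 mm).
τ_max = 16·44340/(π·(0.185)³) = 3.567×10^7 Pa.

35.7 MPa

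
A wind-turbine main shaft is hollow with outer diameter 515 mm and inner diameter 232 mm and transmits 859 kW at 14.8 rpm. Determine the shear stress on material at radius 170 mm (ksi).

ω = 2π·14.8/60 = 1.550 rad/s, so T = P/ω = 859×10³ / 1.550 = 554200 N·m.
J = π(d_o⁴ − d_i⁴)/32 = π(0.515⁴ − 0.232⁴)/32 = 6.622×10^-3 m⁴.
Shear stress varies linearly with radius: τ = T·r/J = 554200 × 0.170 / 6.622×10^-3 = 1.423×10^7 Pa.

2.06 ksi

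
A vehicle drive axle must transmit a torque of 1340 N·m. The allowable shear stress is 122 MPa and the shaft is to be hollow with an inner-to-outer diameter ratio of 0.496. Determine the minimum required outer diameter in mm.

For a hollow shaft with d_i/d_o = 0.496: τ_max = 16T/(π d_o³ (1−k⁴)), so d_o = [16T/(π τ_allow (1−k⁴))]^(1/3) = [16·1340/(π·1.22×10^8·0.9395)]^(1/3) = 0.03905 m.

39.0 mm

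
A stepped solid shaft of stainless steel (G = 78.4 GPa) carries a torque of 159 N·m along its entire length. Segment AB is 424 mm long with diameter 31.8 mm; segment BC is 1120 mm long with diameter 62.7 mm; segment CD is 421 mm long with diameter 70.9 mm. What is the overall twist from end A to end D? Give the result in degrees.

0.596°

J_AB = π(0.0318)⁴/32 = 1.00×10^-7 m⁴; J_BC = π(0.0627)⁴/32 = 1.52×10^-6 m⁴; J_CD = π(0.0709)⁴/32 = 2.48×10^-6 m⁴.
θ = (T/G)·Σ L_i/J_i = (159.0/78.4×10⁹)·(0.424/1.00×10^-7 + 1.12/1.52×10^-6 + 0.421/2.48×10^-6) = 0.01041 rad.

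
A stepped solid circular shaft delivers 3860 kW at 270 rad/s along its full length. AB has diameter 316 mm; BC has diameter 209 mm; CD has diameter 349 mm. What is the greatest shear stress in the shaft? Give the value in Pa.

ω = 270 rad/s, so T = P/ω = 3860×10³ / 270.0 = 14300 N·m.
Under the same torque, τ_max = 16T/(πd³) is largest where d is smallest — segment BC (d = 209 mm).
τ_max = 16·14300/(π·(0.209)³) = 7.975×10^6 Pa.

7.98e6 Pa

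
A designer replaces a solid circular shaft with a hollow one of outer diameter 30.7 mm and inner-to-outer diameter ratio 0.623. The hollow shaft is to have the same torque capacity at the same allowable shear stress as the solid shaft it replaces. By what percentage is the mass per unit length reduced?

Equal τ_max and T ⇒ the solid shaft needs d_s³ = d_o³(1−k⁴), so d_s = 30.7·(1−0.623⁴)^(1/3) = 29.07 mm.
Area ratio A_h/A_s = d_o²(1−k²)/d_s² = (1−k²)/(1−k⁴)^(2/3) = 0.6822.
Mass saving = 1 − 0.6822 = 31.8 %.

31.8 %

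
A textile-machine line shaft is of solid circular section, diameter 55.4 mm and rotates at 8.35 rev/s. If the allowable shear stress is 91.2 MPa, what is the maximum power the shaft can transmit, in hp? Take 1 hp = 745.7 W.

J = πd⁴/32 = π(0.0554)⁴/32 = 9.248×10^-7 m⁴.
T_max = τ_allow·J/r = 9.12×10^7 × 9.248×10^-7 / 0.0277 = 3045 N·m.
ω = 2π·8.35 = 52.46 rad/s, so P_max = T_max·ω = 1.597×10^5 W.

214 hp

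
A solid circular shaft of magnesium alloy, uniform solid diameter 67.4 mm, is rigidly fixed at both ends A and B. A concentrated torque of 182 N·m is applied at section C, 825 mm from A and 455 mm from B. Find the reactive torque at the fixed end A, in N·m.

With uniform GJ and both ends fixed, compatibility θ_AC = θ_CB gives T_A·a = T_B·b, together with T_A + T_B = T₀.
T_A = T₀·b/(a+b) = 182.0·455/1280 = 64.70 N·m; T_B = 117.3 N·m.

64.7 N·m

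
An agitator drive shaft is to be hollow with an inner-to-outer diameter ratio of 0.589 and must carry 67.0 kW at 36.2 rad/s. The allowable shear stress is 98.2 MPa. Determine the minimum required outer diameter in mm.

47.8 mm

ω = 36.2 rad/s, so T = P/ω = 67.0×10³ / 36.20 = 1851 N·m.
For a hollow shaft with d_i/d_o = 0.589: τ_max = 16T/(π d_o³ (1−k⁴)), so d_o = [16T/(π τ_allow (1−k⁴))]^(1/3) = [16·1851/(π·9.82×10^7·0.8796)]^(1/3) = 0.04779 m.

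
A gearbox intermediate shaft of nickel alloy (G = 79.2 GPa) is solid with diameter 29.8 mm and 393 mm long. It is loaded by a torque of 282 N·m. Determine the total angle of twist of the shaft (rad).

0.0181 rad

J = πd⁴/32 = π(0.0298)⁴/32 = 7.742×10^-8 m⁴.
θ = T·L/(G·J) = 282.0 × 0.393 / (79.2×10⁹ × 7.742×10^-8) = 0.01807 rad.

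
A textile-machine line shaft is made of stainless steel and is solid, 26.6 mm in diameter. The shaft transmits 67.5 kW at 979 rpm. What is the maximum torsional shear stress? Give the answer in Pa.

ω = 2π·979/60 = 102.5 rad/s, so T = P/ω = 67.5×10³ / 102.5 = 658.4 N·m.
J = πd⁴/32 = π(0.0266)⁴/32 = 4.915×10^-8 m⁴.
τ_max = T·r/J = 658.4 × 0.0133 / 4.915×10^-8 = 1.782×10^8 Pa.

1.78e8 Pa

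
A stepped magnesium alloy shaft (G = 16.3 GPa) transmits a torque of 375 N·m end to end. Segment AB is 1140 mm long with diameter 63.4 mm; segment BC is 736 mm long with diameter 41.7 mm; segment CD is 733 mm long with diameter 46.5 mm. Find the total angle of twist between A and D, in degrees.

J_AB = π(0.0634)⁴/32 = 1.59×10^-6 m⁴; J_BC = π(0.0417)⁴/32 = 2.97×10^-7 m⁴; J_CD = π(0.0465)⁴/32 = 4.59×10^-7 m⁴.
θ = (T/G)·Σ L_i/J_i = (375.0/16.3×10⁹)·(1.14/1.59×10^-6 + 0.736/2.97×10^-7 + 0.733/4.59×10^-7) = 0.1103 rad.

6.32°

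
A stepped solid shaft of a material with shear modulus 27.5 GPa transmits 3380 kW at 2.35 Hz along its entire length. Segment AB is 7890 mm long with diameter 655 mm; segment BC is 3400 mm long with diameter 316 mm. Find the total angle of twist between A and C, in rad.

0.0325 rad

ω = 2π·2.35 = 14.77 rad/s, so T = P/ω = 3380×10³ / 14.77 = 228900 N·m.
J_AB = π(0.655)⁴/32 = 0.0181 m⁴; J_BC = π(0.316)⁴/32 = 9.79×10^-4 m⁴.
θ = (T/G)·Σ L_i/J_i = (228900/27.5×10⁹)·(7.89/0.0181 + 3.40/9.79×10^-4) = 0.03255 rad.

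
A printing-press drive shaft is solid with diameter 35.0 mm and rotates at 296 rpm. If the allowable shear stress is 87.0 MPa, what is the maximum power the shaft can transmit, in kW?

22.7 kW

J = πd⁴/32 = π(0.0350)⁴/32 = 1.473×10^-7 m⁴.
T_max = τ_allow·J/r = 8.70×10^7 × 1.473×10^-7 / 0.0175 = 732.4 N·m.
ω = 2π·296/60 = 31.00 rad/s, so P_max = T_max·ω = 2.270×10^4 W.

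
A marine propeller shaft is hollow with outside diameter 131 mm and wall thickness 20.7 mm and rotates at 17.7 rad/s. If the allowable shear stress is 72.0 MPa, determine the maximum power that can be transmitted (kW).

J = π(d_o⁴ − d_i⁴)/32 = π(0.131⁴ − 0.0896⁴)/32 = 2.258×10^-5 m⁴.
T_max = τ_allow·J/r = 7.20×10^7 × 2.258×10^-5 / 0.0655 = 24830 N·m.
ω = 17.7 rad/s, so P_max = T_max·ω = 4.394×10^5 W.

439 kW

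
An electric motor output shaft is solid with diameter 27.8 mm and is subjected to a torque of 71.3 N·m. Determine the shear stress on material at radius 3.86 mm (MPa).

J = πd⁴/32 = π(0.0278)⁴/32 = 5.864×10^-8 m⁴.
Shear stress varies linearly with radius: τ = T·r/J = 71.30 × 0.00386 / 5.864×10^-8 = 4.694×10^6 Pa.

4.69 MPa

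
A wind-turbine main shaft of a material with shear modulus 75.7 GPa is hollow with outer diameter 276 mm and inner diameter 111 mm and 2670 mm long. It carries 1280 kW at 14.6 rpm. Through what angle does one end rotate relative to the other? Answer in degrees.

ω = 2π·14.6/60 = 1.529 rad/s, so T = P/ω = 1280×10³ / 1.529 = 837200 N·m.
J = π(d_o⁴ − d_i⁴)/32 = π(0.276⁴ − 0.111⁴)/32 = 5.548×10^-4 m⁴.
θ = T·L/(G·J) = 837200 × 2.67 / (75.7×10⁹ × 5.548×10^-4) = 0.05323 rad.

3.05°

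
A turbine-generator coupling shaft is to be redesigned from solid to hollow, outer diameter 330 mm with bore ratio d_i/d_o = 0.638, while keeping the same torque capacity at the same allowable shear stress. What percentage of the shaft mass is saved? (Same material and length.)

33.1 %

Equal τ_max and T ⇒ the solid shaft needs d_s³ = d_o³(1−k⁴), so d_s = 330·(1−0.638⁴)^(1/3) = 310.7 mm.
Area ratio A_h/A_s = d_o²(1−k²)/d_s² = (1−k²)/(1−k⁴)^(2/3) = 0.6691.
Mass saving = 1 − 0.6691 = 33.1 %.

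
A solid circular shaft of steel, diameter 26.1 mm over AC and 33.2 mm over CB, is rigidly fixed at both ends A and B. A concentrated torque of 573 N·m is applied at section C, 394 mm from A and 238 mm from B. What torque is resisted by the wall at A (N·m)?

Compatibility: T_A·a/J_AC = T_B·b/J_CB with T_A + T_B = T₀.
J_AC = 4.56×10^-8 m⁴, J_CB = 1.19×10^-7 m⁴, so T_A = T₀·(J_AC/a)/((J_AC/a)+(J_CB/b)) = 107.4 N·m, T_B = 465.6 N·m.

107 N·m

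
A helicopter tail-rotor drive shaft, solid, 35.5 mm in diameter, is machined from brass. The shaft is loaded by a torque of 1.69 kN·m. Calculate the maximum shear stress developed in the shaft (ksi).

J = πd⁴/32 = π(0.0355)⁴/32 = 1.559×10^-7 m⁴.
τ_max = T·r/J = 1690 × 0.0177 / 1.559×10^-7 = 1.924×10^8 Pa.

27.9 ksi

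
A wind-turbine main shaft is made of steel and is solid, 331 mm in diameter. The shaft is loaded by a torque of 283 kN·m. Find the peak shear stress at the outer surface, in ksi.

5.76 ksi

J = πd⁴/32 = π(0.331)⁴/32 = 1.178×10^-3 m⁴.
τ_max = T·r/J = 283000 × 0.166 / 1.178×10^-3 = 3.974×10^7 Pa.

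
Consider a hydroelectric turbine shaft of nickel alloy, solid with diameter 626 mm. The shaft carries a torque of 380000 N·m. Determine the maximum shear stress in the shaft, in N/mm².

J = πd⁴/32 = π(0.626)⁴/32 = 0.01508 m⁴.
τ_max = T·r/J = 380000 × 0.313 / 0.01508 = 7.889×10^6 Pa.

7.89 N/mm²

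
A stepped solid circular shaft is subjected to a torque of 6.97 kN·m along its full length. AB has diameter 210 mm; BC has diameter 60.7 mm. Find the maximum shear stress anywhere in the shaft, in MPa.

Under the same torque, τ_max = 16T/(πd³) is largest where d is smallest — segment BC (d = 60.7 mm).
τ_max = 16·6970/(π·(0.0607)³) = 1.587×10^8 Pa.

159 MPa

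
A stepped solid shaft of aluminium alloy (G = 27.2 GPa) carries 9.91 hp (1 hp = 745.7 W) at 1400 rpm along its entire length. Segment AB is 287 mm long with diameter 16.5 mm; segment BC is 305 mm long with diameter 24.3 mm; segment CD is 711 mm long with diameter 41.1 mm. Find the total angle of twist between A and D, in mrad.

ω = 2π·1400/60 = 146.6 rad/s, so T = P/ω = 9.91×745.7 / 146.6 = 50.41 N·m.
J_AB = π(0.0165)⁴/32 = 7.28×10^-9 m⁴; J_BC = π(0.0243)⁴/32 = 3.42×10^-8 m⁴; J_CD = π(0.0411)⁴/32 = 2.80×10^-7 m⁴.
θ = (T/G)·Σ L_i/J_i = (50.41/27.2×10⁹)·(0.287/7.28×10^-9 + 0.305/3.42×10^-8 + 0.711/2.80×10^-7) = 0.09431 rad.

94.3 mrad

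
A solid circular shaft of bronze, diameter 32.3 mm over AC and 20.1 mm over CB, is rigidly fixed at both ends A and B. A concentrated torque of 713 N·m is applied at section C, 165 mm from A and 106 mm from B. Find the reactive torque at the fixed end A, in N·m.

Compatibility: T_A·a/J_AC = T_B·b/J_CB with T_A + T_B = T₀.
J_AC = 1.07×10^-7 m⁴, J_CB = 1.60×10^-8 m⁴, so T_A = T₀·(J_AC/a)/((J_AC/a)+(J_CB/b)) = 578.1 N·m, T_B = 134.9 N·m.

578 N·m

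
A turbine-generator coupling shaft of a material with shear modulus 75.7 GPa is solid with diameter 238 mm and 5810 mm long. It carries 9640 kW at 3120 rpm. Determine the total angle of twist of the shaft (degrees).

0.412°

ω = 2π·3120/60 = 326.7 rad/s, so T = P/ω = 9640×10³ / 326.7 = 29500 N·m.
J = πd⁴/32 = π(0.238)⁴/32 = 3.150×10^-4 m⁴.
θ = T·L/(G·J) = 29500 × 5.81 / (75.7×10⁹ × 3.150×10^-4) = 7.189×10^-3 rad.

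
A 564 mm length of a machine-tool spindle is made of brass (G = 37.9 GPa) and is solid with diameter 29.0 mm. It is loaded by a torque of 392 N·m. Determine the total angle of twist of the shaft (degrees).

4.81°

J = πd⁴/32 = π(0.0290)⁴/32 = 6.944×10^-8 m⁴.
θ = T·L/(G·J) = 392.0 × 0.564 / (37.9×10⁹ × 6.944×10^-8) = 0.08401 rad.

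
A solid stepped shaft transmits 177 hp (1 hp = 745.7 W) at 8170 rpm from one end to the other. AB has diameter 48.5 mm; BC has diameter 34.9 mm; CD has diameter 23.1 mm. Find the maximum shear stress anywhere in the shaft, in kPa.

ω = 2π·8170/60 = 855.6 rad/s, so T = P/ω = 177×745.7 / 855.6 = 154.3 N·m.
Under the same torque, τ_max = 16T/(πd³) is largest where d is smallest — segment CD (d = 23.1 mm).
τ_max = 16·154.3/(π·(0.0231)³) = 6.374×10^7 Pa.

63700 kPa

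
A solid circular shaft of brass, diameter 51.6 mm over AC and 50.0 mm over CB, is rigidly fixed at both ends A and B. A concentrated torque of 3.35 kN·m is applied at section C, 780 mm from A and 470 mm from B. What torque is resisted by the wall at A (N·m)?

Compatibility: T_A·a/J_AC = T_B·b/J_CB with T_A + T_B = T₀.
J_AC = 6.96×10^-7 m⁴, J_CB = 6.14×10^-7 m⁴, so T_A = T₀·(J_AC/a)/((J_AC/a)+(J_CB/b)) = 1360 N·m, T_B = 1990 N·m.

1360 N·m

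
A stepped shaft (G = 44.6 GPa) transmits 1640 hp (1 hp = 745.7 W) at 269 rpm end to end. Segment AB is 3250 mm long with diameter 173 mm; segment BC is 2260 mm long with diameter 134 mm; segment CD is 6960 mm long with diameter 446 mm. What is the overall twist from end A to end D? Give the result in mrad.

107 mrad

ω = 2π·269/60 = 28.17 rad/s, so T = P/ω = 1640×745.7 / 28.17 = 43410 N·m.
J_AB = π(0.173)⁴/32 = 8.79×10^-5 m⁴; J_BC = π(0.134)⁴/32 = 3.17×10^-5 m⁴; J_CD = π(0.446)⁴/32 = 3.88×10^-3 m⁴.
θ = (T/G)·Σ L_i/J_i = (43410/44.6×10⁹)·(3.25/8.79×10^-5 + 2.26/3.17×10^-5 + 6.96/3.88×10^-3) = 0.1072 rad.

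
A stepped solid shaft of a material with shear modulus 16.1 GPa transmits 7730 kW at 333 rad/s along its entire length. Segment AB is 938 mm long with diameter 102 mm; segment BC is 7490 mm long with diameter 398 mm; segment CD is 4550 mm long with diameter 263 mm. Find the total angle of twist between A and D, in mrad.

ω = 333 rad/s, so T = P/ω = 7730×10³ / 333.0 = 23210 N·m.
J_AB = π(0.102)⁴/32 = 1.06×10^-5 m⁴; J_BC = π(0.398)⁴/32 = 2.46×10^-3 m⁴; J_CD = π(0.263)⁴/32 = 4.70×10^-4 m⁴.
θ = (T/G)·Σ L_i/J_i = (23210/16.1×10⁹)·(0.938/1.06×10^-5 + 7.49/2.46×10^-3 + 4.55/4.70×10^-4) = 0.1456 rad.

146 mrad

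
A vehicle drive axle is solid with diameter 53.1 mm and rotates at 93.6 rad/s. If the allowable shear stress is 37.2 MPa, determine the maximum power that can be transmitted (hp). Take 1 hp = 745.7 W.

J = πd⁴/32 = π(0.0531)⁴/32 = 7.805×10^-7 m⁴.
T_max = τ_allow·J/r = 3.72×10^7 × 7.805×10^-7 / 0.0266 = 1094 N·m.
ω = 93.6 rad/s, so P_max = T_max·ω = 1.024×10^5 W.

137 hp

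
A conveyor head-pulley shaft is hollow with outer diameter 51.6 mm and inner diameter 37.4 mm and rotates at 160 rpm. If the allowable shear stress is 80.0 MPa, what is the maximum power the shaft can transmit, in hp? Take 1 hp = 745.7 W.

35.1 hp

J = π(d_o⁴ − d_i⁴)/32 = π(0.0516⁴ − 0.0374⁴)/32 = 5.039×10^-7 m⁴.
T_max = τ_allow·J/r = 8.00×10^7 × 5.039×10^-7 / 0.0258 = 1562 N·m.
ω = 2π·160/60 = 16.76 rad/s, so P_max = T_max·ω = 2.618×10^4 W.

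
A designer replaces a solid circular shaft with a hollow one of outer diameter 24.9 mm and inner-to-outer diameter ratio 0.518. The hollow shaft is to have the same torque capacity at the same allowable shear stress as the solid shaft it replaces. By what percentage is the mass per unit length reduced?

23.1 %

Equal τ_max and T ⇒ the solid shaft needs d_s³ = d_o³(1−k⁴), so d_s = 24.9·(1−0.518⁴)^(1/3) = 24.29 mm.
Area ratio A_h/A_s = d_o²(1−k²)/d_s² = (1−k²)/(1−k⁴)^(2/3) = 0.7690.
Mass saving = 1 − 0.7690 = 23.1 %.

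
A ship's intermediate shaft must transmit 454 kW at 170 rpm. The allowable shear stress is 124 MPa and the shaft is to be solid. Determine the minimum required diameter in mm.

ω = 2π·170/60 = 17.80 rad/s, so T = P/ω = 454×10³ / 17.80 = 25500 N·m.
For a solid shaft τ_max = 16T/(πd³), so d = (16T/(π τ_allow))^(1/3) = (16·25500/(π·1.24×10^8))^(1/3) = 0.1016 m.

102 mm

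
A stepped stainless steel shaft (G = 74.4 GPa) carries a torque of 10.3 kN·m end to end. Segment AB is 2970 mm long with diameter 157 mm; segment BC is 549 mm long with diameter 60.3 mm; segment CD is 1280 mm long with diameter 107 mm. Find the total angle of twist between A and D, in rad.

J_AB = π(0.157)⁴/32 = 5.96×10^-5 m⁴; J_BC = π(0.0603)⁴/32 = 1.30×10^-6 m⁴; J_CD = π(0.107)⁴/32 = 1.29×10^-5 m⁴.
θ = (T/G)·Σ L_i/J_i = (10300/74.4×10⁹)·(2.97/5.96×10^-5 + 0.549/1.30×10^-6 + 1.28/1.29×10^-5) = 0.07922 rad.

0.0792 rad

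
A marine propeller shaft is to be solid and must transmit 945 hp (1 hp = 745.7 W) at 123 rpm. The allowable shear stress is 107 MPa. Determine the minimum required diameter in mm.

ω = 2π·123/60 = 12.88 rad/s, so T = P/ω = 945×745.7 / 12.88 = 54710 N·m.
For a solid shaft τ_max = 16T/(πd³), so d = (16T/(π τ_allow))^(1/3) = (16·54710/(π·1.07×10^8))^(1/3) = 0.1376 m.

138 mm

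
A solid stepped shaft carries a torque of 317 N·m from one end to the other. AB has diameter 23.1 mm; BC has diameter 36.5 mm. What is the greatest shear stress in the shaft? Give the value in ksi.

19.0 ksi

Under the same torque, τ_max = 16T/(πd³) is largest where d is smallest — segment AB (d = 23.1 mm).
τ_max = 16·317.0/(π·(0.0231)³) = 1.310×10^8 Pa.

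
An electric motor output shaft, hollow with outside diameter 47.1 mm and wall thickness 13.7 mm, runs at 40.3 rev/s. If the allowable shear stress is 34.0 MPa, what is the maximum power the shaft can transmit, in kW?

J = π(d_o⁴ − d_i⁴)/32 = π(0.0471⁴ − 0.0197⁴)/32 = 4.684×10^-7 m⁴.
T_max = τ_allow·J/r = 3.40×10^7 × 4.684×10^-7 / 0.0236 = 676.2 N·m.
ω = 2π·40.3 = 253.2 rad/s, so P_max = T_max·ω = 1.712×10^5 W.

171 kW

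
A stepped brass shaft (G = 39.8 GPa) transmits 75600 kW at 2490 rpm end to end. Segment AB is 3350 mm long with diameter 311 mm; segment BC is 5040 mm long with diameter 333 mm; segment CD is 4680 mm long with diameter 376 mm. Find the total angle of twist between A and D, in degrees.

ω = 2π·2490/60 = 260.8 rad/s, so T = P/ω = 75600×10³ / 260.8 = 289900 N·m.
J_AB = π(0.311)⁴/32 = 9.18×10^-4 m⁴; J_BC = π(0.333)⁴/32 = 1.21×10^-3 m⁴; J_CD = π(0.376)⁴/32 = 1.96×10^-3 m⁴.
θ = (T/G)·Σ L_i/J_i = (289900/39.8×10⁹)·(3.35/9.18×10^-4 + 5.04/1.21×10^-3 + 4.68/1.96×10^-3) = 0.07436 rad.

4.26°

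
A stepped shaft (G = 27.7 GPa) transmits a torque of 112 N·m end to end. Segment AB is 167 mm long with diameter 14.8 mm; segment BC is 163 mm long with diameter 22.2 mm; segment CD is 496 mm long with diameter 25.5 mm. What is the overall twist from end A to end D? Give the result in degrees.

J_AB = π(0.0148)⁴/32 = 4.71×10^-9 m⁴; J_BC = π(0.0222)⁴/32 = 2.38×10^-8 m⁴; J_CD = π(0.0255)⁴/32 = 4.15×10^-8 m⁴.
θ = (T/G)·Σ L_i/J_i = (112.0/27.7×10⁹)·(0.167/4.71×10^-9 + 0.163/2.38×10^-8 + 0.496/4.15×10^-8) = 0.2193 rad.

12.6°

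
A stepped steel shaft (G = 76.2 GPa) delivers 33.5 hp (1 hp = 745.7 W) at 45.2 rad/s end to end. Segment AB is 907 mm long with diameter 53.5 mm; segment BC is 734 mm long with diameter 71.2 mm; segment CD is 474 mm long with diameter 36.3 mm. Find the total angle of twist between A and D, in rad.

ω = 45.2 rad/s, so T = P/ω = 33.5×745.7 / 45.20 = 552.7 N·m.
J_AB = π(0.0535)⁴/32 = 8.04×10^-7 m⁴; J_BC = π(0.0712)⁴/32 = 2.52×10^-6 m⁴; J_CD = π(0.0363)⁴/32 = 1.70×10^-7 m⁴.
θ = (T/G)·Σ L_i/J_i = (552.7/76.2×10⁹)·(0.907/8.04×10^-7 + 0.734/2.52×10^-6 + 0.474/1.70×10^-7) = 0.03046 rad.

0.0305 rad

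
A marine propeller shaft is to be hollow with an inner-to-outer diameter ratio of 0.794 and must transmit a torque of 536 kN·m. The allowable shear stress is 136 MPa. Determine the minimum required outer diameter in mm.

322 mm

For a hollow shaft with d_i/d_o = 0.794: τ_max = 16T/(π d_o³ (1−k⁴)), so d_o = [16T/(π τ_allow (1−k⁴))]^(1/3) = [16·536000/(π·1.36×10^8·0.6026)]^(1/3) = 0.3218 m.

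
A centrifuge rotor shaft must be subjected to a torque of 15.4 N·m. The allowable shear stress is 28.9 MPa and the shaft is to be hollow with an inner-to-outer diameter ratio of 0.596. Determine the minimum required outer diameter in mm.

14.6 mm

For a hollow shaft with d_i/d_o = 0.596: τ_max = 16T/(π d_o³ (1−k⁴)), so d_o = [16T/(π τ_allow (1−k⁴))]^(1/3) = [16·15.40/(π·2.89×10^7·0.8738)]^(1/3) = 0.01459 m.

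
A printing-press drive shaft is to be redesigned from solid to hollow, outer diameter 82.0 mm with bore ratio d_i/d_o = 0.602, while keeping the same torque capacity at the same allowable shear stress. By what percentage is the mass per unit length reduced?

Equal τ_max and T ⇒ the solid shaft needs d_s³ = d_o³(1−k⁴), so d_s = 82.0·(1−0.602⁴)^(1/3) = 78.24 mm.
Area ratio A_h/A_s = d_o²(1−k²)/d_s² = (1−k²)/(1−k⁴)^(2/3) = 0.7003.
Mass saving = 1 − 0.7003 = 30.0 %.

30.0 %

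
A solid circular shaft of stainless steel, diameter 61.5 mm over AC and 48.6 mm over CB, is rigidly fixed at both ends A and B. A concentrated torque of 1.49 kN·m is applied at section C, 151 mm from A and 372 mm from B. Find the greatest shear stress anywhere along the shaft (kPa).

Compatibility: T_A·a/J_AC = T_B·b/J_CB with T_A + T_B = T₀.
J_AC = 1.40×10^-6 m⁴, J_CB = 5.48×10^-7 m⁴, so T_A = T₀·(J_AC/a)/((J_AC/a)+(J_CB/b)) = 1286 N·m, T_B = 203.6 N·m.
τ in each portion: τ_AC = 2.82×10^7 Pa, τ_CB = 9.03×10^6 Pa; maximum is in AC.
τ_max = T_AC·r/J = 1286·0.0307/1.40×10^-6 = 2.817×10^7 Pa.

28200 kPa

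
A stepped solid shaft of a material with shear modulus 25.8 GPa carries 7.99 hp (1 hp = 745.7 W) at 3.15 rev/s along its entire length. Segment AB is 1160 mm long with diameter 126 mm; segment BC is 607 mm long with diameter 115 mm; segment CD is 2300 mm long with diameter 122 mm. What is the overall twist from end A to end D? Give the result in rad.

ω = 2π·3.15 = 19.79 rad/s, so T = P/ω = 7.99×745.7 / 19.79 = 301.0 N·m.
J_AB = π(0.126)⁴/32 = 2.47×10^-5 m⁴; J_BC = π(0.115)⁴/32 = 1.72×10^-5 m⁴; J_CD = π(0.122)⁴/32 = 2.17×10^-5 m⁴.
θ = (T/G)·Σ L_i/J_i = (301.0/25.8×10⁹)·(1.16/2.47×10^-5 + 0.607/1.72×10^-5 + 2.30/2.17×10^-5) = 2.193×10^-3 rad.

0.00219 rad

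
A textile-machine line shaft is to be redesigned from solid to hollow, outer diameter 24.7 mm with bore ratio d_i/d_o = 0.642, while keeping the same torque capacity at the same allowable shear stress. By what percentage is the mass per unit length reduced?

Equal τ_max and T ⇒ the solid shaft needs d_s³ = d_o³(1−k⁴), so d_s = 24.7·(1−0.642⁴)^(1/3) = 23.21 mm.
Area ratio A_h/A_s = d_o²(1−k²)/d_s² = (1−k²)/(1−k⁴)^(2/3) = 0.6655.
Mass saving = 1 − 0.6655 = 33.4 %.

33.4 %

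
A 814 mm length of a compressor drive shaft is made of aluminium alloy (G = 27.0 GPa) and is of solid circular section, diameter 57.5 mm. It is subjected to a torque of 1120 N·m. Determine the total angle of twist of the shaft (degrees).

J = πd⁴/32 = π(0.0575)⁴/32 = 1.073×10^-6 m⁴.
θ = T·L/(G·J) = 1120 × 0.814 / (27.0×10⁹ × 1.073×10^-6) = 0.03146 rad.

1.80°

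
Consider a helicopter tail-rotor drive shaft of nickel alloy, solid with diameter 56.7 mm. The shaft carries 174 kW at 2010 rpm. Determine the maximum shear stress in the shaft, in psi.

ω = 2π·2010/60 = 210.5 rad/s, so T = P/ω = 174×10³ / 210.5 = 826.7 N·m.
J = πd⁴/32 = π(0.0567)⁴/32 = 1.015×10^-6 m⁴.
τ_max = T·r/J = 826.7 × 0.0284 / 1.015×10^-6 = 2.310×10^7 Pa.

3350 psi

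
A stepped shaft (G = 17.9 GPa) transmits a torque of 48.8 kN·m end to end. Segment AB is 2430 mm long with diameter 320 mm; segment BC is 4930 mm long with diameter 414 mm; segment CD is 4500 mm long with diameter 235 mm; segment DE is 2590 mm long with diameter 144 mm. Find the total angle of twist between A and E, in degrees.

J_AB = π(0.320)⁴/32 = 1.03×10^-3 m⁴; J_BC = π(0.414)⁴/32 = 2.88×10^-3 m⁴; J_CD = π(0.235)⁴/32 = 2.99×10^-4 m⁴; J_DE = π(0.144)⁴/32 = 4.22×10^-5 m⁴.
θ = (T/G)·Σ L_i/J_i = (48800/17.9×10⁹)·(2.43/1.03×10^-3 + 4.93/2.88×10^-3 + 4.50/2.99×10^-4 + 2.59/4.22×10^-5) = 0.2193 rad.

12.6°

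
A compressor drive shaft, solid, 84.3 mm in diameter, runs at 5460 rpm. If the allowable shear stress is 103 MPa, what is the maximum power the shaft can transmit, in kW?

J = πd⁴/32 = π(0.0843)⁴/32 = 4.958×10^-6 m⁴.
T_max = τ_allow·J/r = 1.03×10^8 × 4.958×10^-6 / 0.0421 = 12120 N·m.
ω = 2π·5460/60 = 571.8 rad/s, so P_max = T_max·ω = 6.927×10^6 W.

6930 kW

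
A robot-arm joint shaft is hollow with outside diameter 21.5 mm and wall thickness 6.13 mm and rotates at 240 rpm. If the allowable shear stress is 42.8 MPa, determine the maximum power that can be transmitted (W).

J = π(d_o⁴ − d_i⁴)/32 = π(0.0215⁴ − 0.00924⁴)/32 = 2.026×10^-8 m⁴.
T_max = τ_allow·J/r = 4.28×10^7 × 2.026×10^-8 / 0.0107 = 80.67 N·m.
ω = 2π·240/60 = 25.13 rad/s, so P_max = T_max·ω = 2027 W.

2030 W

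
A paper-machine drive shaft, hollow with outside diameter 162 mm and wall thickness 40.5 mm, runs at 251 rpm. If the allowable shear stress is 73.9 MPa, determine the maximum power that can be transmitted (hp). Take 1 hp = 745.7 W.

J = π(d_o⁴ − d_i⁴)/32 = π(0.162⁴ − 0.0810⁴)/32 = 6.339×10^-5 m⁴.
T_max = τ_allow·J/r = 7.39×10^7 × 6.339×10^-5 / 0.0810 = 57830 N·m.
ω = 2π·251/60 = 26.28 rad/s, so P_max = T_max·ω = 1.520×10^6 W.

2040 hp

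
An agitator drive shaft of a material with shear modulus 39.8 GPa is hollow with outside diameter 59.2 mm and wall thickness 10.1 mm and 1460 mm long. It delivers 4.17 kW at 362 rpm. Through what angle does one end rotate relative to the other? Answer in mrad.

ω = 2π·362/60 = 37.91 rad/s, so T = P/ω = 4.17×10³ / 37.91 = 110.0 N·m.
J = π(d_o⁴ − d_i⁴)/32 = π(0.0592⁴ − 0.0390⁴)/32 = 9.787×10^-7 m⁴.
θ = T·L/(G·J) = 110.0 × 1.46 / (39.8×10⁹ × 9.787×10^-7) = 4.123×10^-3 rad.

4.12 mrad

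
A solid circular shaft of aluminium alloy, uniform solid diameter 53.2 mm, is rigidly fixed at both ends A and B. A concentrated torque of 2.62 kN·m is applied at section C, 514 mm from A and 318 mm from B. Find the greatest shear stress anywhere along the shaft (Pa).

5.47e7 Pa

With uniform GJ and both ends fixed, compatibility θ_AC = θ_CB gives T_A·a = T_B·b, together with T_A + T_B = T₀.
T_A = T₀·b/(a+b) = 2620·318/832.0 = 1001 N·m; T_B = 1619 N·m.
τ in each portion: τ_AC = 3.39×10^7 Pa, τ_CB = 5.47×10^7 Pa; maximum is in CB.
τ_max = T_CB·r/J = 1619·0.0266/7.86×10^-7 = 5.475×10^7 Pa.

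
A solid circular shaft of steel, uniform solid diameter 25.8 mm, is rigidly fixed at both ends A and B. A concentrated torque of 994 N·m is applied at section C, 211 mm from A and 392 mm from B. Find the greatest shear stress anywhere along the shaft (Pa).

1.92e8 Pa

With uniform GJ and both ends fixed, compatibility θ_AC = θ_CB gives T_A·a = T_B·b, together with T_A + T_B = T₀.
T_A = T₀·b/(a+b) = 994.0·392/603.0 = 646.2 N·m; T_B = 347.8 N·m.
τ in each portion: τ_AC = 1.92×10^8 Pa, τ_CB = 1.03×10^8 Pa; maximum is in AC.
τ_max = T_AC·r/J = 646.2·0.0129/4.35×10^-8 = 1.916×10^8 Pa.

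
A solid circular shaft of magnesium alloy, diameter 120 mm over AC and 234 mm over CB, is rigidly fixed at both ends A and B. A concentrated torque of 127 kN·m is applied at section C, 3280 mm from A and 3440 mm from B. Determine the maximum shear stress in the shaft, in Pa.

Compatibility: T_A·a/J_AC = T_B·b/J_CB with T_A + T_B = T₀.
J_AC = 2.04×10^-5 m⁴, J_CB = 2.94×10^-4 m⁴, so T_A = T₀·(J_AC/a)/((J_AC/a)+(J_CB/b)) = 8589 N·m, T_B = 118400 N·m.
τ in each portion: τ_AC = 2.53×10^7 Pa, τ_CB = 4.71×10^7 Pa; maximum is in CB.
τ_max = T_CB·r/J = 118400·0.117/2.94×10^-4 = 4.707×10^7 Pa.

4.71e7 Pa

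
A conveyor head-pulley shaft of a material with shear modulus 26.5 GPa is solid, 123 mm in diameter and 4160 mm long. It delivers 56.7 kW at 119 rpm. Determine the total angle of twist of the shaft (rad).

0.0318 rad

ω = 2π·119/60 = 12.46 rad/s, so T = P/ω = 56.7×10³ / 12.46 = 4550 N·m.
J = πd⁴/32 = π(0.123)⁴/32 = 2.247×10^-5 m⁴.
θ = T·L/(G·J) = 4550 × 4.16 / (26.5×10⁹ × 2.247×10^-5) = 0.03179 rad.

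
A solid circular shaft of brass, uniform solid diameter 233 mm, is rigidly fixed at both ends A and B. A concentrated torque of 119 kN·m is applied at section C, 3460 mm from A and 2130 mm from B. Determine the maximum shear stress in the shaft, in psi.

4300 psi

With uniform GJ and both ends fixed, compatibility θ_AC = θ_CB gives T_A·a = T_B·b, together with T_A + T_B = T₀.
T_A = T₀·b/(a+b) = 119000·2130/5590 = 45340 N·m; T_B = 73660 N·m.
τ in each portion: τ_AC = 1.83×10^7 Pa, τ_CB = 2.97×10^7 Pa; maximum is in CB.
τ_max = T_CB·r/J = 73660·0.117/2.89×10^-4 = 2.966×10^7 Pa.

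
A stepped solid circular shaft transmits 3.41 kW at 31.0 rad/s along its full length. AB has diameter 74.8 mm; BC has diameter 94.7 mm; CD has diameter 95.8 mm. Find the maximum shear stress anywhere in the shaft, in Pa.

ω = 31.0 rad/s, so T = P/ω = 3.41×10³ / 31.00 = 110.0 N·m.
Under the same torque, τ_max = 16T/(πd³) is largest where d is smallest — segment AB (d = 74.8 mm).
τ_max = 16·110.0/(π·(0.0748)³) = 1.339×10^6 Pa.

1.34e6 Pa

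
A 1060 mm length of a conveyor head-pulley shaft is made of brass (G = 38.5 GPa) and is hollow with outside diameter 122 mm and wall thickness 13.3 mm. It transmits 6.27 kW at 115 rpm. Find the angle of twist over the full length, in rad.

ω = 2π·115/60 = 12.04 rad/s, so T = P/ω = 6.27×10³ / 12.04 = 520.6 N·m.
J = π(d_o⁴ − d_i⁴)/32 = π(0.122⁴ − 0.0954⁴)/32 = 1.362×10^-5 m⁴.
θ = T·L/(G·J) = 520.6 × 1.06 / (38.5×10⁹ × 1.362×10^-5) = 1.053×10^-3 rad.

0.00105 rad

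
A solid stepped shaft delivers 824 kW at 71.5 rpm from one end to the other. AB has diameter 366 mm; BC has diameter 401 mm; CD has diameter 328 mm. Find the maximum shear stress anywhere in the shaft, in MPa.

15.9 MPa

ω = 2π·71.5/60 = 7.487 rad/s, so T = P/ω = 824×10³ / 7.487 = 110100 N·m.
Under the same torque, τ_max = 16T/(πd³) is largest where d is smallest — segment CD (d = 328 mm).
τ_max = 16·110100/(π·(0.328)³) = 1.588×10^7 Pa.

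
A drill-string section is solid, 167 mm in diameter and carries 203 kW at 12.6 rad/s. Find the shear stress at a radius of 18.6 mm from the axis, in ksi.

0.569 ksi

ω = 12.6 rad/s, so T = P/ω = 203×10³ / 12.60 = 16110 N·m.
J = πd⁴/32 = π(0.167)⁴/32 = 7.636×10^-5 m⁴.
Shear stress varies linearly with radius: τ = T·r/J = 16110 × 0.0186 / 7.636×10^-5 = 3.924×10^6 Pa.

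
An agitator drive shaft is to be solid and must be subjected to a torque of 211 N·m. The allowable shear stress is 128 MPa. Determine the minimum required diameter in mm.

For a solid shaft τ_max = 16T/(πd³), so d = (16T/(π τ_allow))^(1/3) = (16·211.0/(π·1.28×10^8))^(1/3) = 0.02032 m.

20.3 mm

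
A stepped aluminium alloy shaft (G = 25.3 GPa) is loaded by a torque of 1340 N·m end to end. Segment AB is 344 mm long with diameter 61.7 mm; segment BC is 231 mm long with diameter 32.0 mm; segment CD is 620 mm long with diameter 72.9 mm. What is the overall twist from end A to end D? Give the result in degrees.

J_AB = π(0.0617)⁴/32 = 1.42×10^-6 m⁴; J_BC = π(0.0320)⁴/32 = 1.03×10^-7 m⁴; J_CD = π(0.0729)⁴/32 = 2.77×10^-6 m⁴.
θ = (T/G)·Σ L_i/J_i = (1340/25.3×10⁹)·(0.344/1.42×10^-6 + 0.231/1.03×10^-7 + 0.620/2.77×10^-6) = 0.1435 rad.

8.22°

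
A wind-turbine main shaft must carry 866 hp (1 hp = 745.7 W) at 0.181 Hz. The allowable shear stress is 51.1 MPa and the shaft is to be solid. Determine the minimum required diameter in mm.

ω = 2π·0.181 = 1.137 rad/s, so T = P/ω = 866×745.7 / 1.137 = 567800 N·m.
For a solid shaft τ_max = 16T/(πd³), so d = (16T/(π τ_allow))^(1/3) = (16·567800/(π·5.11×10^7))^(1/3) = 0.3839 m.

384 mm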